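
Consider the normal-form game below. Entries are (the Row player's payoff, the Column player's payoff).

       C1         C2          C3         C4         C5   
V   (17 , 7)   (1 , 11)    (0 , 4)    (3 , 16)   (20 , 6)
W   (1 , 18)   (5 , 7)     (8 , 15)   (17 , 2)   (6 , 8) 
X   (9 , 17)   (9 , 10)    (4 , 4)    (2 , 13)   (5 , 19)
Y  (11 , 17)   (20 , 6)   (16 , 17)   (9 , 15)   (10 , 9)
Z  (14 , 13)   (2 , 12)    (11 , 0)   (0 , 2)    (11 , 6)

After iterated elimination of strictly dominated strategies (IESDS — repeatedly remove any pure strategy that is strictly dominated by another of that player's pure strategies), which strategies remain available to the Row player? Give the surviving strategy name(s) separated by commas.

V, W, Y, Z

The Row player's strategy X is strictly dominated by Y (C1: 11>9, C2: 20>9, C3: 16>4, C4: 9>2, C5: 10>5) and is removed.
The Column player's strategy C5 is strictly dominated by C1 (V: 7>6, W: 18>8, Y: 17>9, Z: 13>6) and is removed.
Among the remaining strategies, none is strictly dominated by another pure strategy of the same player, so the elimination stops.
Surviving strategies — the Row player: {V, W, Y, Z}; the Column player: {C1, C2, C3, C4}.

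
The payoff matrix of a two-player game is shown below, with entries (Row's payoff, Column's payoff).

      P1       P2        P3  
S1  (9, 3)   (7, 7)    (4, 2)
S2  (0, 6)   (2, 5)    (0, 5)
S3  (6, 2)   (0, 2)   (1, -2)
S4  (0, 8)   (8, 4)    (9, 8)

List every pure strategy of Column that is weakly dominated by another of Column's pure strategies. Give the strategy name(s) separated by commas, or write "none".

P1 is not dominated — it holds its own against P2 at S2 (6>5); P3 at S1 (3>2).
P2: no other strategy beats it everywhere (P1 at S1 (7>3); P3 at S1 (7>2)).
P3: dominated, since P1 does at least as well everywhere (S1: 3>2, S2: 6>5, S3: 2>-2, S4: 8=8).

P3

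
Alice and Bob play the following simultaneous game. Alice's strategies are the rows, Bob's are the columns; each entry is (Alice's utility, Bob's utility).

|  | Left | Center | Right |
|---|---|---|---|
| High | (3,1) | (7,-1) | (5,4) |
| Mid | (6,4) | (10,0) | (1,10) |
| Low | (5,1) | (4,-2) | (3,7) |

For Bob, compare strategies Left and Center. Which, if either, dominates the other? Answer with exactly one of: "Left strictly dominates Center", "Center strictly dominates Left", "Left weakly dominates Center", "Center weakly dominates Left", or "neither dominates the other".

Compare Left to Center across every action of Alice: High: 1>-1, Mid: 4>0, Low: 1>-2.
Every comparison favours Left, so Left strictly dominates Center.

Left strictly dominates Center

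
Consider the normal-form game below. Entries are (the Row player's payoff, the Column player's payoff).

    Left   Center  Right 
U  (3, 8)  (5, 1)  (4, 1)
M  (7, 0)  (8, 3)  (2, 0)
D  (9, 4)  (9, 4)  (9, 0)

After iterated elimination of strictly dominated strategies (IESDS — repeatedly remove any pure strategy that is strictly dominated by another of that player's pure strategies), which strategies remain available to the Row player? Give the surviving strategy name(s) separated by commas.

D

Row U is eliminated: D beats it against every remaining column (Left: 9>3, Center: 9>5, Right: 9>4).
The Row player's strategy M is strictly dominated by D (Left: 9>7, Center: 9>8, Right: 9>2) and is removed.
For the Column player, Left strictly dominates Right on the remaining rows (D: 4>0); eliminate Right.
Among the remaining strategies, none is strictly dominated by another pure strategy of the same player, so the elimination stops.
Surviving strategies — the Row player: {D}; the Column player: {Left, Center}.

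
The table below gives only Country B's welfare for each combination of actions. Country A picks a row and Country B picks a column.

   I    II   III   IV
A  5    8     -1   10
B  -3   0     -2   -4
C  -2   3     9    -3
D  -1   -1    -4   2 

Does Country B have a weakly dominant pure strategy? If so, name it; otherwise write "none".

I fails to dominate II at A (5<8).
II fails to dominate III at C (3<9).
III fails to dominate I at A (-1<5).
IV fails to dominate I at B (-4<-3).
No single strategy dominates all the others.

none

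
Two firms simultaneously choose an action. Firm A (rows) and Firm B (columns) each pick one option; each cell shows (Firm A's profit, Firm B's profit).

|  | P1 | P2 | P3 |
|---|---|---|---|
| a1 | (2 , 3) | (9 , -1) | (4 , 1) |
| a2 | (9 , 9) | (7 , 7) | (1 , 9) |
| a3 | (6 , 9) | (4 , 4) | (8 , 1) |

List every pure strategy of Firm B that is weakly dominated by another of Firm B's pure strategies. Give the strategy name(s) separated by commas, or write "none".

P2, P3

Nothing dominates P1: P2 at a1 (3>-1); P3 at a1 (3>1).
P1 weakly dominates P2 — a1: 3>-1, a2: 9>7, a3: 9>4.
P3: dominated, since P1 does at least as well everywhere (a1: 3>1, a2: 9=9, a3: 9>1).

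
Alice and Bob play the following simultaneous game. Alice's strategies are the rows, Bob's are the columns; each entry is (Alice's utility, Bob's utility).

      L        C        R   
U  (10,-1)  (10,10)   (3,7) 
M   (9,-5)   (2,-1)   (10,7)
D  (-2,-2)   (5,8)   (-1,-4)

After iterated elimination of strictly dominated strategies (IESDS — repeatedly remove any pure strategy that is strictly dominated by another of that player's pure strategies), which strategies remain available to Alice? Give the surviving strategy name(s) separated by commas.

U, M

Alice's strategy D is strictly dominated by U (L: 10>-2, C: 10>5, R: 3>-1) and is removed.
For Bob, C strictly dominates L on the remaining rows (U: 10>-1, M: -1>-5); eliminate L.
Among the remaining strategies, none is strictly dominated by another pure strategy of the same player, so the elimination stops.
Surviving strategies — Alice: {U, M}; Bob: {C, R}.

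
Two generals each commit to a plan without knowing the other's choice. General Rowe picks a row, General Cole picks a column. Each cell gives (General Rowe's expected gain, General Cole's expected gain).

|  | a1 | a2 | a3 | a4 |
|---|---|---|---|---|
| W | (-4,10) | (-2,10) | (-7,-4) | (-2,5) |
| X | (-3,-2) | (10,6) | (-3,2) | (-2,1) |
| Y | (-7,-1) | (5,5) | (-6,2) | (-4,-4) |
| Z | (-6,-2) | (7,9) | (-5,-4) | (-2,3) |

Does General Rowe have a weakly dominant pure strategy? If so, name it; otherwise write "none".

X

X vs W: a1: -3>-4, a2: 10>-2, a3: -3>-7, a4: -2=-2.
X vs Y: a1: -3>-7, a2: 10>5, a3: -3>-6, a4: -2>-4.
X vs Z: a1: -3>-6, a2: 10>7, a3: -3>-5, a4: -2=-2.
X is at least as good as every other strategy against every opponent action, so it is weakly dominant.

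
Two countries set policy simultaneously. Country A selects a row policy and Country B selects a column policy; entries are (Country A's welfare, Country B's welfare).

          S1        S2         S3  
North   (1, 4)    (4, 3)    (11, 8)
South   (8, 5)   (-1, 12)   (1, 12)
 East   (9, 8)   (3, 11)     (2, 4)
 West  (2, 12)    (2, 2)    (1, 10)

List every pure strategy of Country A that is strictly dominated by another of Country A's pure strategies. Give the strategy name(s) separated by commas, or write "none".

South, West

North is not dominated — it holds its own against South at S2 (4>-1); East at S2 (4>3); West at S2 (4>2).
South is strictly dominated by East (S1: 9>8, S2: 3>-1, S3: 2>1).
East: no other strategy beats it everywhere (North at S1 (9>1); South at S1 (9>8); West at S1 (9>2)).
East strictly dominates West — S1: 9>2, S2: 3>2, S3: 2>1.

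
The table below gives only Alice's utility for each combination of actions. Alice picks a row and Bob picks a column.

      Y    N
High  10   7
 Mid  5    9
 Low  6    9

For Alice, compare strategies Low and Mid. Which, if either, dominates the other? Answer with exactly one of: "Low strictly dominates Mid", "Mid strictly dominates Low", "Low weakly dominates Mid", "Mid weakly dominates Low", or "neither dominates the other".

Low weakly dominates Mid

Low's payoffs vs Mid's, by Bob's action — Y: 6>5, N: 9=9.
Low is at least as good everywhere and strictly better somewhere (tied only at N), so Low weakly but not strictly dominates Mid.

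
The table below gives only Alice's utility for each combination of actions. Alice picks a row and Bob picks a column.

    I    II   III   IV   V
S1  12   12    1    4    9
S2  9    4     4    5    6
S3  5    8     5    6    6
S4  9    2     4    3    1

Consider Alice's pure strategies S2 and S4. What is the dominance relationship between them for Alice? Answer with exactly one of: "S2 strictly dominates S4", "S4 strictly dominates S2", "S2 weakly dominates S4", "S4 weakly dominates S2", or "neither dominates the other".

S2 weakly dominates S4

Compare S2 to S4 across each choice by Bob: I: 9=9, II: 4>2, III: 4=4, IV: 5>3, V: 6>1.
S2 is at least as good everywhere and strictly better somewhere (tied only at I, III), so S2 weakly but not strictly dominates S4.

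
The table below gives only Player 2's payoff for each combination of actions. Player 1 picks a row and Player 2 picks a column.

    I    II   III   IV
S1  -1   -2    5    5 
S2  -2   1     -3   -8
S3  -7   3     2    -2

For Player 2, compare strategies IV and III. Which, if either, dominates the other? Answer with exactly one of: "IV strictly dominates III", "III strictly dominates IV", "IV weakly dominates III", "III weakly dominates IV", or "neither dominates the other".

IV's payoffs vs III's, by Player 1's action — S1: 5=5, S2: -8<-3, S3: -2<2.
III is at least as good everywhere and strictly better somewhere (tied at S1), so III weakly dominates IV.

III weakly dominates IV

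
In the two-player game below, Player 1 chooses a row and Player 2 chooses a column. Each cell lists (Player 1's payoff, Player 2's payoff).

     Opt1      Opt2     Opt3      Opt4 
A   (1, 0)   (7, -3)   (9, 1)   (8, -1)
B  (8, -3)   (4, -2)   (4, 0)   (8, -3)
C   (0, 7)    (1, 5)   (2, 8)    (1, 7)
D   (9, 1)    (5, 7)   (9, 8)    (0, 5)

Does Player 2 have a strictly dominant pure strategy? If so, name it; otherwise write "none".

Opt3

Opt3 vs Opt1: A: 1>0, B: 0>-3, C: 8>7, D: 8>1.
Opt3 vs Opt2: A: 1>-3, B: 0>-2, C: 8>5, D: 8>7.
Opt3 vs Opt4: A: 1>-1, B: 0>-3, C: 8>7, D: 8>5.
Opt3 strictly beats every other strategy against every opponent action, so it is strictly dominant.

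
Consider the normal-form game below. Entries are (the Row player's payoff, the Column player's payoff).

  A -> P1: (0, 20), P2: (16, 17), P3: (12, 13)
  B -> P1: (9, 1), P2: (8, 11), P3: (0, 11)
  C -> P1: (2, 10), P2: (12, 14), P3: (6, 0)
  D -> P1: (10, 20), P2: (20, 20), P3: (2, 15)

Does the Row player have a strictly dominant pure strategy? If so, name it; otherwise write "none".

A fails to dominate B at P1 (0<9).
B fails to dominate A at P2 (8<16).
C fails to dominate A at P2 (12<16).
D fails to dominate A at P3 (2<12).
No single strategy dominates all the others.

none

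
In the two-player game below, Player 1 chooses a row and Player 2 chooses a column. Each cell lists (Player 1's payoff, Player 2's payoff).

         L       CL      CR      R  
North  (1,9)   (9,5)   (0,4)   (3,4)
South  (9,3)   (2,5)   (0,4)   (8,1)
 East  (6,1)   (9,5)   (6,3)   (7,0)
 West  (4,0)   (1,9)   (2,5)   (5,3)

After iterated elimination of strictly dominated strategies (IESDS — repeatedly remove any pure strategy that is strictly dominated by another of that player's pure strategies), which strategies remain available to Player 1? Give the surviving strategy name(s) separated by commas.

North, South, East

Player 1's strategy West is strictly dominated by East (L: 6>4, CL: 9>1, CR: 6>2, R: 7>5) and is removed.
For Player 2, CL strictly dominates CR on the remaining rows (North: 5>4, South: 5>4, East: 5>3); eliminate CR.
Player 2's strategy R is strictly dominated by L (North: 9>4, South: 3>1, East: 1>0) and is removed.
Among the remaining strategies, none is strictly dominated by another pure strategy of the same player, so the elimination stops.
Surviving strategies — Player 1: {North, South, East}; Player 2: {L, CL}.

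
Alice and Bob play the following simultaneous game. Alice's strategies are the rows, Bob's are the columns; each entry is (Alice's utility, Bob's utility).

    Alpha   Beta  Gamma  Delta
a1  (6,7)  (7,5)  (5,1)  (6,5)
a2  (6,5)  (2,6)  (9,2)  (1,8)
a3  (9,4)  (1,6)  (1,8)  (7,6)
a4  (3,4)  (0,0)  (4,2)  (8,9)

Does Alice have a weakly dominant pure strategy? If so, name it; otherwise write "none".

a1 fails to dominate a2 at Gamma (5<9).
a2 fails to dominate a1 at Beta (2<7).
a3 fails to dominate a1 at Beta (1<7).
a4 fails to dominate a1 at Alpha (3<6).
No single strategy dominates all the others.

none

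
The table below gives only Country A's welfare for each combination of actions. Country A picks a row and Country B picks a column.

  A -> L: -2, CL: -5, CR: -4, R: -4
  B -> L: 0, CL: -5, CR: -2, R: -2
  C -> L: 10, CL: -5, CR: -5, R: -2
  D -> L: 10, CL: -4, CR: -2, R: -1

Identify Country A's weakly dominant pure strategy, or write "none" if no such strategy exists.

D

D vs A: L: 10>-2, CL: -4>-5, CR: -2>-4, R: -1>-4.
D vs B: L: 10>0, CL: -4>-5, CR: -2=-2, R: -1>-2.
D vs C: L: 10=10, CL: -4>-5, CR: -2>-5, R: -1>-2.
D is at least as good as every other strategy against every opponent action, so it is weakly dominant.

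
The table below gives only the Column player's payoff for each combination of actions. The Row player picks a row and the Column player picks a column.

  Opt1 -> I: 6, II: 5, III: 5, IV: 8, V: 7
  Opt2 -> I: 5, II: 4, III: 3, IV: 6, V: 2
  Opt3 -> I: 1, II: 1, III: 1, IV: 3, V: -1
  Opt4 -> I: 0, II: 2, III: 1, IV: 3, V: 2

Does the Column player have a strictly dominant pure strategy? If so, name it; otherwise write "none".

IV vs I: Opt1: 8>6, Opt2: 6>5, Opt3: 3>1, Opt4: 3>0.
IV vs II: Opt1: 8>5, Opt2: 6>4, Opt3: 3>1, Opt4: 3>2.
IV vs III: Opt1: 8>5, Opt2: 6>3, Opt3: 3>1, Opt4: 3>1.
IV vs V: Opt1: 8>7, Opt2: 6>2, Opt3: 3>-1, Opt4: 3>2.
IV strictly beats every other strategy against every opponent action, so it is strictly dominant.

IV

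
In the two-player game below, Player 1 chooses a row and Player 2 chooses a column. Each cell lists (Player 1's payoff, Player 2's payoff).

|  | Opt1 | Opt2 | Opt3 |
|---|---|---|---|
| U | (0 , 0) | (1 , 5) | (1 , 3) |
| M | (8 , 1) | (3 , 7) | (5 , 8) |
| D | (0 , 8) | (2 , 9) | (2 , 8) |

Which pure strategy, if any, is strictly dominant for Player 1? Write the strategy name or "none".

M

M vs U: Opt1: 8>0, Opt2: 3>1, Opt3: 5>1.
M vs D: Opt1: 8>0, Opt2: 3>2, Opt3: 5>2.
M strictly beats every other strategy against every opponent action, so it is strictly dominant.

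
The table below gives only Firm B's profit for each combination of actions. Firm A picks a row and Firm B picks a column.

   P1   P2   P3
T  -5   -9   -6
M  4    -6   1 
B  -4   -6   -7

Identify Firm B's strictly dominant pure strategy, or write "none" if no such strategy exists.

P1

P1 vs P2: T: -5>-9, M: 4>-6, B: -4>-6.
P1 vs P3: T: -5>-6, M: 4>1, B: -4>-7.
P1 strictly beats every other strategy against every opponent action, so it is strictly dominant.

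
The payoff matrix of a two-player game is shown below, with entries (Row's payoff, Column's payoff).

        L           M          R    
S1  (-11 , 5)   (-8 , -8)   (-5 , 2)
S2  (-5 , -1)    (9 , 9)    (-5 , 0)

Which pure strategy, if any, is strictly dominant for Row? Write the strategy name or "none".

S1 fails to dominate S2 at L (-11<-5).
S2 fails to dominate S1 at R (-5=-5).
No single strategy dominates all the others.

none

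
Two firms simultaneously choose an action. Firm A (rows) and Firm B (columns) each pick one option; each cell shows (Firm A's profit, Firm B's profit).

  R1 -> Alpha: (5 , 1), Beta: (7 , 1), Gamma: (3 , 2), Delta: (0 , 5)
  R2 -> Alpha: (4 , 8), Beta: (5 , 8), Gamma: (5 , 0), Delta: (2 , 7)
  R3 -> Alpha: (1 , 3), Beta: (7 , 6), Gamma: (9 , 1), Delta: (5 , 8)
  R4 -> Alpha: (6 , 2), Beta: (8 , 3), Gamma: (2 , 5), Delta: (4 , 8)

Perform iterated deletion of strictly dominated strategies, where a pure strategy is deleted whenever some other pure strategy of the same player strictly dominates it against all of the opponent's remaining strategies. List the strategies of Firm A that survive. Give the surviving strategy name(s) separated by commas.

For Firm B, Delta strictly dominates Gamma on the remaining rows (R1: 5>2, R2: 7>0, R3: 8>1, R4: 8>5); eliminate Gamma.
For Firm A, R4 strictly dominates R1 on the remaining columns (Alpha: 6>5, Beta: 8>7, Delta: 4>0); eliminate R1.
Row R2 is eliminated: R4 beats it against every remaining column (Alpha: 6>4, Beta: 8>5, Delta: 4>2).
Column Alpha is eliminated: Beta beats it against every remaining row (R3: 6>3, R4: 3>2).
For Firm B, Delta strictly dominates Beta on the remaining rows (R3: 8>6, R4: 8>3); eliminate Beta.
For Firm A, R3 strictly dominates R4 on the remaining columns (Delta: 5>4); eliminate R4.
Among the remaining strategies, none is strictly dominated by another pure strategy of the same player, so the elimination stops.
Surviving strategies — Firm A: {R3}; Firm B: {Delta}.

R3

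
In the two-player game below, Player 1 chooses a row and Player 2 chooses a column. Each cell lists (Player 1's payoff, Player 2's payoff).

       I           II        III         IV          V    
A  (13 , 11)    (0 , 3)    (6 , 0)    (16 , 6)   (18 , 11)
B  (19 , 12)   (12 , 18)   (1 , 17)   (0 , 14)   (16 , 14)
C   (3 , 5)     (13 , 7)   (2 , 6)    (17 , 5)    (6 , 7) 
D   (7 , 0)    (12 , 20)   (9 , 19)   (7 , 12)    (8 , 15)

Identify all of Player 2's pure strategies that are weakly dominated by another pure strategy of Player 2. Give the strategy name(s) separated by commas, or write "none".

I, III, IV

I: dominated, since V does at least as well everywhere (A: 11=11, B: 14>12, C: 7>5, D: 15>0).
Nothing dominates II: I at B (18>12); III at A (3>0); IV at B (18>14); V at B (18>14).
III: dominated, since II does at least as well everywhere (A: 3>0, B: 18>17, C: 7>6, D: 20>19).
IV: dominated, since V does at least as well everywhere (A: 11>6, B: 14=14, C: 7>5, D: 15>12).
Nothing dominates V: I at B (14>12); II at A (11>3); III at A (11>0); IV at A (11>6).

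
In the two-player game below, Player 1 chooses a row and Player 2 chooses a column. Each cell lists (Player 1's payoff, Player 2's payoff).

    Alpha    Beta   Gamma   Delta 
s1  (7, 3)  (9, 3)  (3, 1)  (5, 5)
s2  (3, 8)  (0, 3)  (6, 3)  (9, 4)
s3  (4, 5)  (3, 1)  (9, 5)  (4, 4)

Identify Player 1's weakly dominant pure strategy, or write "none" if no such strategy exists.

none

s1 fails to dominate s2 at Gamma (3<6).
s2 fails to dominate s1 at Alpha (3<7).
s3 fails to dominate s1 at Alpha (4<7).
No single strategy dominates all the others.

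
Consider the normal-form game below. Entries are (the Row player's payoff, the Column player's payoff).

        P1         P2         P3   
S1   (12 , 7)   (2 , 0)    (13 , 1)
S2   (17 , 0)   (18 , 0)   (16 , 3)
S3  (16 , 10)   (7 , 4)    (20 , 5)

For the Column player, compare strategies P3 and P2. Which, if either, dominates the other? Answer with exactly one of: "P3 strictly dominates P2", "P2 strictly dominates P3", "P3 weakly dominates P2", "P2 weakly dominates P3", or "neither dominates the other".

P3 strictly dominates P2

P3's payoffs vs P2's, by the Row player's action — S1: 1>0, S2: 3>0, S3: 5>4.
P3 gives a strictly higher payoff against every action of the Row player, so P3 strictly dominates P2.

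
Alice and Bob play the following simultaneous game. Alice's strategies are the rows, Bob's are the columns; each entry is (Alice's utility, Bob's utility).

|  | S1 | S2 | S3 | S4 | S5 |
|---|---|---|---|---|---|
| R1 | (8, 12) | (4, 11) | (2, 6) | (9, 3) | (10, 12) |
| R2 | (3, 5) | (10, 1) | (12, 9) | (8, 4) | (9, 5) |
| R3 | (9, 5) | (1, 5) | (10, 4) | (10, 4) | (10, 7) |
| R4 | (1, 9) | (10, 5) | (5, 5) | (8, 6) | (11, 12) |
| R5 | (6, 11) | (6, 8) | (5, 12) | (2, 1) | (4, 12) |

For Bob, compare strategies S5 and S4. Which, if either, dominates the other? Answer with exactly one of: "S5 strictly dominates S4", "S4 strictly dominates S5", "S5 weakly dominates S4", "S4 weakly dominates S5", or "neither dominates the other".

S5 strictly dominates S4

S5's payoffs vs S4's, by Alice's action — R1: 12>3, R2: 5>4, R3: 7>4, R4: 12>6, R5: 12>1.
Every comparison favours S5, so S5 strictly dominates S4.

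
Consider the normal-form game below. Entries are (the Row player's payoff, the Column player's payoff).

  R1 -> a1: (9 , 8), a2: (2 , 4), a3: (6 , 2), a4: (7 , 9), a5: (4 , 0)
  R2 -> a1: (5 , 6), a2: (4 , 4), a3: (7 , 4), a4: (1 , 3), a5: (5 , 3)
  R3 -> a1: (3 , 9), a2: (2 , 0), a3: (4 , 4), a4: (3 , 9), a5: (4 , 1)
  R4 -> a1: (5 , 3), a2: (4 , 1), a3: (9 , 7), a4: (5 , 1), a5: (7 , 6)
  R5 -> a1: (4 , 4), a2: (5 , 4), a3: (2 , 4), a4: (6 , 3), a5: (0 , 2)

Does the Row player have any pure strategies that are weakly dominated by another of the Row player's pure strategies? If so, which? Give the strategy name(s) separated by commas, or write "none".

R2, R3

Nothing dominates R1: R2 at a1 (9>5); R3 at a1 (9>3); R4 at a1 (9>5); R5 at a1 (9>4).
R4 weakly dominates R2 — a1: 5=5, a2: 4=4, a3: 9>7, a4: 5>1, a5: 7>5.
R1 weakly dominates R3 — a1: 9>3, a2: 2=2, a3: 6>4, a4: 7>3, a5: 4=4.
R4: no other strategy beats it everywhere (R1 at a2 (4>2); R2 at a3 (9>7); R3 at a1 (5>3); R5 at a1 (5>4)).
R5 is not dominated — it holds its own against R1 at a2 (5>2); R2 at a2 (5>4); R3 at a1 (4>3); R4 at a2 (5>4).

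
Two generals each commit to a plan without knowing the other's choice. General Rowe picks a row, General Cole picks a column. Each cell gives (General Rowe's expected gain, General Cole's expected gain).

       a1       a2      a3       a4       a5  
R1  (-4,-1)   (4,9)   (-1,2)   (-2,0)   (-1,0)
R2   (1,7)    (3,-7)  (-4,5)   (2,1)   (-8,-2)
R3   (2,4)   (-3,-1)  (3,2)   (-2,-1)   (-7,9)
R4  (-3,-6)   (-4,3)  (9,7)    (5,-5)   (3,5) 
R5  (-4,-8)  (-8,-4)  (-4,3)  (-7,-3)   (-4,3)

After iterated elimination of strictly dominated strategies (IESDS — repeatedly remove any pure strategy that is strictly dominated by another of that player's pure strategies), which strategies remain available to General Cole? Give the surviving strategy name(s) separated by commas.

a1, a2, a3, a5

For General Rowe, R4 strictly dominates R5 on the remaining columns (a1: -3>-4, a2: -4>-8, a3: 9>-4, a4: 5>-7, a5: 3>-4); eliminate R5.
General Cole's strategy a4 is strictly dominated by a3 (R1: 2>0, R2: 5>1, R3: 2>-1, R4: 7>-5) and is removed.
Among the remaining strategies, none is strictly dominated by another pure strategy of the same player, so the elimination stops.
Surviving strategies — General Rowe: {R1, R2, R3, R4}; General Cole: {a1, a2, a3, a5}.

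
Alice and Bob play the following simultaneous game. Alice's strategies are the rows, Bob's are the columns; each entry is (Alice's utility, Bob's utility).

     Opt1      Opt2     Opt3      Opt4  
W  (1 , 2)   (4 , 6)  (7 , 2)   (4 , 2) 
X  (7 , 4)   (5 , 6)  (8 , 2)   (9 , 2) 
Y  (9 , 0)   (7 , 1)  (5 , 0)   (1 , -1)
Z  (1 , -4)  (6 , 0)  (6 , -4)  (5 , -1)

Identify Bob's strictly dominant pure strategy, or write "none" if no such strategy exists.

Opt2 vs Opt1: W: 6>2, X: 6>4, Y: 1>0, Z: 0>-4.
Opt2 vs Opt3: W: 6>2, X: 6>2, Y: 1>0, Z: 0>-4.
Opt2 vs Opt4: W: 6>2, X: 6>2, Y: 1>-1, Z: 0>-1.
Opt2 strictly beats every other strategy against every opponent action, so it is strictly dominant.

Opt2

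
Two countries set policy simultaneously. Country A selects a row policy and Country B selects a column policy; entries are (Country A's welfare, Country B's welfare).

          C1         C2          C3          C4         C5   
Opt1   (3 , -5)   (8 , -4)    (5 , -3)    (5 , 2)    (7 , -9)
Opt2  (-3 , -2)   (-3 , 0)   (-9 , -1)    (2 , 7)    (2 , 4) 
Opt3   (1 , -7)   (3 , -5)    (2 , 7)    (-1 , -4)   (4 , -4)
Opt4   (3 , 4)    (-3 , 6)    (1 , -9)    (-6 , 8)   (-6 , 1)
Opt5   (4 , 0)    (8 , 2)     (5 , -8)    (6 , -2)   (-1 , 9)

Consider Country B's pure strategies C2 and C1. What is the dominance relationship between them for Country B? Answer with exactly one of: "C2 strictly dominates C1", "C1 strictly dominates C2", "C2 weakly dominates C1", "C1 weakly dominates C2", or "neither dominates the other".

C2 strictly dominates C1

C2's payoffs vs C1's, by Country A's action — Opt1: -4>-5, Opt2: 0>-2, Opt3: -5>-7, Opt4: 6>4, Opt5: 2>0.
Every comparison favours C2, so C2 strictly dominates C1.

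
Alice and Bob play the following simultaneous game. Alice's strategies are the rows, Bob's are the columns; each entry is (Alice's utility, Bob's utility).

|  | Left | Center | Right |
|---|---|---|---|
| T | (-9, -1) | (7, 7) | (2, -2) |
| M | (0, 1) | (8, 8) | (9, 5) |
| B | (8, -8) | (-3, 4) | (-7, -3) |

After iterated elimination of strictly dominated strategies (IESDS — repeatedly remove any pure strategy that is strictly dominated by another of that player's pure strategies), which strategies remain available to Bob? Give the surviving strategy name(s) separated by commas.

Center

Row T is eliminated: M beats it against every remaining column (Left: 0>-9, Center: 8>7, Right: 9>2).
Column Left is eliminated: Center beats it against every remaining row (M: 8>1, B: 4>-8).
Row B is eliminated: M beats it against every remaining column (Center: 8>-3, Right: 9>-7).
For Bob, Center strictly dominates Right on the remaining rows (M: 8>5); eliminate Right.
Among the remaining strategies, none is strictly dominated by another pure strategy of the same player, so the elimination stops.
Surviving strategies — Alice: {M}; Bob: {Center}.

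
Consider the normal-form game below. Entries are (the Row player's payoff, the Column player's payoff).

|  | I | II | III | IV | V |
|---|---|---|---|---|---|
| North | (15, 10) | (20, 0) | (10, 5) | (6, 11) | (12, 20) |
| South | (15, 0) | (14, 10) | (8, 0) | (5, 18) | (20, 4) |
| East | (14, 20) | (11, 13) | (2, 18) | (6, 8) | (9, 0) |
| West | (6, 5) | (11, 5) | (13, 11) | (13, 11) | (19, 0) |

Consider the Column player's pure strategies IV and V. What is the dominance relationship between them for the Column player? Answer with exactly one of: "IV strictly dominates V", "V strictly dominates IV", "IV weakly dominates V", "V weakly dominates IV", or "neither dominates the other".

neither dominates the other

Compare IV to V across every action of the Row player: North: 11<20, South: 18>4, East: 8>0, West: 11>0.
IV does better at South, East, West but worse at North; neither strategy dominates the other.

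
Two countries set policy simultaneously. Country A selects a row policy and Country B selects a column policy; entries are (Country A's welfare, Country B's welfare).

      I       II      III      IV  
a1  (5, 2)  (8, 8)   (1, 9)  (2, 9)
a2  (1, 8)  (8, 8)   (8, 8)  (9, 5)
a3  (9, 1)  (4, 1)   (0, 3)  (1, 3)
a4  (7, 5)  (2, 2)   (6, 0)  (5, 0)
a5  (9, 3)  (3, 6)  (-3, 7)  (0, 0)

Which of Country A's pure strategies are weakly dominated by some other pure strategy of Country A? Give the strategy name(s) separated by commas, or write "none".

a5

a1: no other strategy beats it everywhere (a2 at I (5>1); a3 at II (8>4); a4 at II (8>2); a5 at II (8>3)).
Nothing dominates a2: a1 at III (8>1); a3 at II (8>4); a4 at II (8>2); a5 at II (8>3).
a3 is not dominated — it holds its own against a1 at I (9>5); a2 at I (9>1); a4 at I (9>7); a5 at II (4>3).
a4: no other strategy beats it everywhere (a1 at I (7>5); a2 at I (7>1); a3 at III (6>0); a5 at III (6>-3)).
a5 is weakly dominated by a3 (I: 9=9, II: 4>3, III: 0>-3, IV: 1>0).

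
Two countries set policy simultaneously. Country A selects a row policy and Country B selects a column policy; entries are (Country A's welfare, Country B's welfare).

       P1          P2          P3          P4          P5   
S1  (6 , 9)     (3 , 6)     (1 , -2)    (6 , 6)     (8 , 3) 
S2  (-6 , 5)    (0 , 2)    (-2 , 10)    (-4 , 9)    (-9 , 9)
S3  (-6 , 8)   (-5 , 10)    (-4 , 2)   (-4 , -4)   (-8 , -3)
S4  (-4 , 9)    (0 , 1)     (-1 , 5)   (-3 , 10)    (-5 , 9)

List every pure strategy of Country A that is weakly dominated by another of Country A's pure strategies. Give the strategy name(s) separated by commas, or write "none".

S2, S3, S4

Nothing dominates S1: S2 at P1 (6>-6); S3 at P1 (6>-6); S4 at P1 (6>-4).
S2: dominated, since S1 does at least as well everywhere (P1: 6>-6, P2: 3>0, P3: 1>-2, P4: 6>-4, P5: 8>-9).
S3: dominated, since S1 does at least as well everywhere (P1: 6>-6, P2: 3>-5, P3: 1>-4, P4: 6>-4, P5: 8>-8).
S1 weakly dominates S4 — P1: 6>-4, P2: 3>0, P3: 1>-1, P4: 6>-3, P5: 8>-5.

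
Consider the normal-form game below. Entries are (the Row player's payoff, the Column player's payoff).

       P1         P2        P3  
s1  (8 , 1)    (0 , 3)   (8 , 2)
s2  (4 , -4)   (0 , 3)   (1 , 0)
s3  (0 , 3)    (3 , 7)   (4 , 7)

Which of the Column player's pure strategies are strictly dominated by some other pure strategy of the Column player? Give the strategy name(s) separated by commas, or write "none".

P2 strictly dominates P1 — s1: 3>1, s2: 3>-4, s3: 7>3.
P2: no other strategy beats it everywhere (P1 at s1 (3>1); P3 at s1 (3>2)).
P3 is not dominated — it holds its own against P1 at s1 (2>1); P2 at s3 (7=7).

P1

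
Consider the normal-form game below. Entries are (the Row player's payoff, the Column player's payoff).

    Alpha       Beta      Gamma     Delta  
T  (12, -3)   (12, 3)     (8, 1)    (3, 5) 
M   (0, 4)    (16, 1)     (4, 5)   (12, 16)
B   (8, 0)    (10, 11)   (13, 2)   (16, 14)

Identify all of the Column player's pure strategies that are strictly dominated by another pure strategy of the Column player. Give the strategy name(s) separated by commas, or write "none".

Alpha, Beta, Gamma

Gamma strictly dominates Alpha — T: 1>-3, M: 5>4, B: 2>0.
Beta: dominated, since Delta does at least as well everywhere (T: 5>3, M: 16>1, B: 14>11).
Delta strictly dominates Gamma — T: 5>1, M: 16>5, B: 14>2.
Delta is not dominated — it holds its own against Alpha at T (5>-3); Beta at T (5>3); Gamma at T (5>1).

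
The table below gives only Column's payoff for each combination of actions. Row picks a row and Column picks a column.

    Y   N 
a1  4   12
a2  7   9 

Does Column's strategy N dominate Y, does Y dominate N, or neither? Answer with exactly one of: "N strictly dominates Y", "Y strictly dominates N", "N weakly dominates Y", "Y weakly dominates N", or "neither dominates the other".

Compare N to Y across each opponent action: a1: 12>4, a2: 9>7.
Every comparison favours N, so N strictly dominates Y.

N strictly dominates Y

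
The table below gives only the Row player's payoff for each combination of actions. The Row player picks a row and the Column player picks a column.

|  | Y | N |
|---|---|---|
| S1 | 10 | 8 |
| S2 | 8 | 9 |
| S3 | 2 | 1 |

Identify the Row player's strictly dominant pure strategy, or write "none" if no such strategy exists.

none

S1 fails to dominate S2 at N (8<9).
S2 fails to dominate S1 at Y (8<10).
S3 fails to dominate S1 at Y (2<10).
No single strategy dominates all the others.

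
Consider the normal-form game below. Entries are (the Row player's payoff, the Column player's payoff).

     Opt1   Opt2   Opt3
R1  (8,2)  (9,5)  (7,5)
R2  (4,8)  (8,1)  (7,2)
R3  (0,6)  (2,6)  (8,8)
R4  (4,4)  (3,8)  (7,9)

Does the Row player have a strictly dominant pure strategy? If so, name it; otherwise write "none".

R1 fails to dominate R2 at Opt3 (7=7).
R2 fails to dominate R1 at Opt1 (4<8).
R3 fails to dominate R1 at Opt1 (0<8).
R4 fails to dominate R1 at Opt1 (4<8).
No single strategy dominates all the others.

none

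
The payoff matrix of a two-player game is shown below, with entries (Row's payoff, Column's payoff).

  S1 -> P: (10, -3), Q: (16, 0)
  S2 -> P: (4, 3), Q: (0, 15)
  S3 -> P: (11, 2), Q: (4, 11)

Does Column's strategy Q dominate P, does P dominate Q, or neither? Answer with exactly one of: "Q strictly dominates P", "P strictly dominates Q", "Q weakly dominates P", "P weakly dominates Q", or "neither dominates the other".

Q's payoffs vs P's, by Row's action — S1: 0>-3, S2: 15>3, S3: 11>2.
Every comparison favours Q, so Q strictly dominates P.

Q strictly dominates P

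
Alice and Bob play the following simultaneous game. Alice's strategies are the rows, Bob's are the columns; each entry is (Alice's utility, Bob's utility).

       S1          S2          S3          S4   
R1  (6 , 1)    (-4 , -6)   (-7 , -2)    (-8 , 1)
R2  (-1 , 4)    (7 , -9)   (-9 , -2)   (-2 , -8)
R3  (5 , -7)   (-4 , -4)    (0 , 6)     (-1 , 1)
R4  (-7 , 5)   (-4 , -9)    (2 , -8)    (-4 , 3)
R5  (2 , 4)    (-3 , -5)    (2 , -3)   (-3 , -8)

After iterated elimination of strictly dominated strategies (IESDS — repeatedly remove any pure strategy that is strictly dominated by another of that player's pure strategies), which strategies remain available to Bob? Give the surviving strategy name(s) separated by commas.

Bob's strategy S2 is strictly dominated by S3 (R1: -2>-6, R2: -2>-9, R3: 6>-4, R4: -8>-9, R5: -3>-5) and is removed.
For Alice, R3 strictly dominates R2 on the remaining columns (S1: 5>-1, S3: 0>-9, S4: -1>-2); eliminate R2.
Among the remaining strategies, none is strictly dominated by another pure strategy of the same player, so the elimination stops.
Surviving strategies — Alice: {R1, R3, R4, R5}; Bob: {S1, S3, S4}.

S1, S3, S4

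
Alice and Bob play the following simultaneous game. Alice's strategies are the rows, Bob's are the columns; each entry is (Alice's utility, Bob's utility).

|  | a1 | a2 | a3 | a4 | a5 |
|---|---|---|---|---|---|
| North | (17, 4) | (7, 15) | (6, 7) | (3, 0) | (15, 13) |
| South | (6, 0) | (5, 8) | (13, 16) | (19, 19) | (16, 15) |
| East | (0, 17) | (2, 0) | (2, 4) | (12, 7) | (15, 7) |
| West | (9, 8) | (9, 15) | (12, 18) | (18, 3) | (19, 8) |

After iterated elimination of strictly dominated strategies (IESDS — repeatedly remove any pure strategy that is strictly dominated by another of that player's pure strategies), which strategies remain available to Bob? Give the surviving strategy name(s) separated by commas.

For Alice, South strictly dominates East on the remaining columns (a1: 6>0, a2: 5>2, a3: 13>2, a4: 19>12, a5: 16>15); eliminate East.
Bob's strategy a1 is strictly dominated by a2 (North: 15>4, South: 8>0, West: 15>8) and is removed.
Alice's strategy North is strictly dominated by West (a2: 9>7, a3: 12>6, a4: 18>3, a5: 19>15) and is removed.
Column a2 is eliminated: a3 beats it against every remaining row (South: 16>8, West: 18>15).
Bob's strategy a5 is strictly dominated by a3 (South: 16>15, West: 18>8) and is removed.
Alice's strategy West is strictly dominated by South (a3: 13>12, a4: 19>18) and is removed.
For Bob, a4 strictly dominates a3 on the remaining rows (South: 19>16); eliminate a3.
Among the remaining strategies, none is strictly dominated by another pure strategy of the same player, so the elimination stops.
Surviving strategies — Alice: {South}; Bob: {a4}.

a4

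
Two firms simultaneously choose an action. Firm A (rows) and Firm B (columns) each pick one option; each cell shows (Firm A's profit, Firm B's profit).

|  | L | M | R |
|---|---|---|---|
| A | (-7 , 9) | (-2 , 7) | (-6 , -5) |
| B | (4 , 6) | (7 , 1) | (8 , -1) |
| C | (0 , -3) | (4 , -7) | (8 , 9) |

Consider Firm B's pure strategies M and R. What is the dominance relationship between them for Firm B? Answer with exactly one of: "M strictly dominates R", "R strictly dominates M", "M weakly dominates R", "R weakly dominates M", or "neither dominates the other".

neither dominates the other

M's payoffs vs R's, by Firm A's action — A: 7>-5, B: 1>-1, C: -7<9.
M does better at A, B but worse at C; neither strategy dominates the other.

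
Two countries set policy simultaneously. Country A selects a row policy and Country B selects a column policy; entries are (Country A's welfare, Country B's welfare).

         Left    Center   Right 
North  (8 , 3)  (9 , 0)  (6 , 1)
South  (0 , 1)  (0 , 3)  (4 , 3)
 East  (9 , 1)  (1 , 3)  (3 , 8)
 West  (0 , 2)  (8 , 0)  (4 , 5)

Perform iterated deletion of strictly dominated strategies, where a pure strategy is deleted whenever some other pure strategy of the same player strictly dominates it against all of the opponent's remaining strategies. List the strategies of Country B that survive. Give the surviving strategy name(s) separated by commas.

Left, Right

Row South is eliminated: North beats it against every remaining column (Left: 8>0, Center: 9>0, Right: 6>4).
Row West is eliminated: North beats it against every remaining column (Left: 8>0, Center: 9>8, Right: 6>4).
For Country B, Right strictly dominates Center on the remaining rows (North: 1>0, East: 8>3); eliminate Center.
Among the remaining strategies, none is strictly dominated by another pure strategy of the same player, so the elimination stops.
Surviving strategies — Country A: {North, East}; Country B: {Left, Right}.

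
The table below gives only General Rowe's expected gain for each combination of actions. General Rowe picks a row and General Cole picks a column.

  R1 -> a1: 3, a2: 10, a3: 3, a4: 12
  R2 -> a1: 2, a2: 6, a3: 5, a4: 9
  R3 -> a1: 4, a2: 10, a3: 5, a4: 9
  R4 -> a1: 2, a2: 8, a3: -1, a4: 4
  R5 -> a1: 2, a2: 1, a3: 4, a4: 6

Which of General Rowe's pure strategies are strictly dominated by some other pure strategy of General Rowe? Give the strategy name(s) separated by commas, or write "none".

R1 is not dominated — it holds its own against R2 at a1 (3>2); R3 at a2 (10=10); R4 at a1 (3>2); R5 at a1 (3>2).
Nothing dominates R2: R1 at a3 (5>3); R3 at a3 (5=5); R4 at a1 (2=2); R5 at a1 (2=2).
R3 is not dominated — it holds its own against R1 at a1 (4>3); R2 at a1 (4>2); R4 at a1 (4>2); R5 at a1 (4>2).
R4: dominated, since R1 does at least as well everywhere (a1: 3>2, a2: 10>8, a3: 3>-1, a4: 12>4).
R5 is strictly dominated by R3 (a1: 4>2, a2: 10>1, a3: 5>4, a4: 9>6).

R4, R5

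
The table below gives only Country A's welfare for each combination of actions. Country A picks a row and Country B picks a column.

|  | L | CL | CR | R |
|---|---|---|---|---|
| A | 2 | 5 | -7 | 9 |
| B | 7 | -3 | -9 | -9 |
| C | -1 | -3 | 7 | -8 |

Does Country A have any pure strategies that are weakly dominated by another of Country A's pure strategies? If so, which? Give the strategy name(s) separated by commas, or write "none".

none

Nothing dominates A: B at CL (5>-3); C at L (2>-1).
B is not dominated — it holds its own against A at L (7>2); C at L (7>-1).
C is not dominated — it holds its own against A at CR (7>-7); B at CR (7>-9).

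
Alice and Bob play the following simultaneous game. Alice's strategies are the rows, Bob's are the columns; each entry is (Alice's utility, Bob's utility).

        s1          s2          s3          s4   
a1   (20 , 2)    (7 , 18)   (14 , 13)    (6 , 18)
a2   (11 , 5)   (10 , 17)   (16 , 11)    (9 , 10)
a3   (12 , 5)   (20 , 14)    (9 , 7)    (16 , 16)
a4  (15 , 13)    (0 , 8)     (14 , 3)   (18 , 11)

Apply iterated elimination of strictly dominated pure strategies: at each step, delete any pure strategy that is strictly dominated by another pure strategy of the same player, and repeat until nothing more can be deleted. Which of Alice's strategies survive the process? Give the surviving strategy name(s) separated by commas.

a1, a3, a4

Column s3 is eliminated: s2 beats it against every remaining row (a1: 18>13, a2: 17>11, a3: 14>7, a4: 8>3).
Alice's strategy a2 is strictly dominated by a3 (s1: 12>11, s2: 20>10, s4: 16>9) and is removed.
Among the remaining strategies, none is strictly dominated by another pure strategy of the same player, so the elimination stops.
Surviving strategies — Alice: {a1, a3, a4}; Bob: {s1, s2, s4}.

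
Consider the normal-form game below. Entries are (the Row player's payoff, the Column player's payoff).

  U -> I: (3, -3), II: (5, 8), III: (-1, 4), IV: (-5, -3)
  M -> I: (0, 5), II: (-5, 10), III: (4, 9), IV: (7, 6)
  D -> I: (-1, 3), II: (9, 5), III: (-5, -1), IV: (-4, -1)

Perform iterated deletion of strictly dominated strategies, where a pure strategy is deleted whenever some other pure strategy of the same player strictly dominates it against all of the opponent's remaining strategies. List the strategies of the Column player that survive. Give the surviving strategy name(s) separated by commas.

For the Column player, II strictly dominates I on the remaining rows (U: 8>-3, M: 10>5, D: 5>3); eliminate I.
The Column player's strategy III is strictly dominated by II (U: 8>4, M: 10>9, D: 5>-1) and is removed.
The Row player's strategy U is strictly dominated by D (II: 9>5, IV: -4>-5) and is removed.
The Column player's strategy IV is strictly dominated by II (M: 10>6, D: 5>-1) and is removed.
Row M is eliminated: D beats it against every remaining column (II: 9>-5).
Among the remaining strategies, none is strictly dominated by another pure strategy of the same player, so the elimination stops.
Surviving strategies — the Row player: {D}; the Column player: {II}.

II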